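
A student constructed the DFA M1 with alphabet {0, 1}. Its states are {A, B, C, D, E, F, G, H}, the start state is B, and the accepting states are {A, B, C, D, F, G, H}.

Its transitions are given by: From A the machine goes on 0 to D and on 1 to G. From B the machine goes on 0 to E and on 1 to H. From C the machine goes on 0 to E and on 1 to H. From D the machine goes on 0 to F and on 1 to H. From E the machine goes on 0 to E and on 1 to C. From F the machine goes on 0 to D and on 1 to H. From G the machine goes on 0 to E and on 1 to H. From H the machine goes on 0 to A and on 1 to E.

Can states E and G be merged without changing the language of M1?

No

P0 = {A,B,C,D,F,G,H} | {E}.
Refine {A,B,C,D,F,G,H} on symbol 0: members go to different blocks, giving {A,D,F,H} and {B,C,G}.
Split {A,D,F,H} by δ(·,1) → {D,F} and {A} and {H}.
The partition is now stable with 5 blocks: {D,F} | {E} | {B,C,G} | {A} | {H}.
E and G end up in different blocks, so they are distinguishable. For instance, the string 'ε' is accepted from only G.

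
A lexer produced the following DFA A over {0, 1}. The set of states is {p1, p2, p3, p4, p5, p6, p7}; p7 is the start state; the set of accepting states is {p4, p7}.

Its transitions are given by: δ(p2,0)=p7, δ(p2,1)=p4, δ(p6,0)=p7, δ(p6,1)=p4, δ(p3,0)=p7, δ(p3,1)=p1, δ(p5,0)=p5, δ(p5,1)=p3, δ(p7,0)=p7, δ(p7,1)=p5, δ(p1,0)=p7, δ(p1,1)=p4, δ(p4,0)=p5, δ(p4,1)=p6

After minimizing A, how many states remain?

5

First remove the unreachable states {p2}; 6 states remain.
Initial partition by acceptance: {p4,p7} | {p1,p3,p5,p6}.
Refine {p4,p7} on symbol 0: members go to different blocks, giving {p4} and {p7}.
On input 0, block {p1,p3,p5,p6} splits into {p1,p3,p6} and {p5}.
Split {p1,p3,p6} by δ(·,1) → {p1,p6} and {p3}.
The partition is now stable with 5 blocks: {p4} | {p1,p6} | {p7} | {p5} | {p3}.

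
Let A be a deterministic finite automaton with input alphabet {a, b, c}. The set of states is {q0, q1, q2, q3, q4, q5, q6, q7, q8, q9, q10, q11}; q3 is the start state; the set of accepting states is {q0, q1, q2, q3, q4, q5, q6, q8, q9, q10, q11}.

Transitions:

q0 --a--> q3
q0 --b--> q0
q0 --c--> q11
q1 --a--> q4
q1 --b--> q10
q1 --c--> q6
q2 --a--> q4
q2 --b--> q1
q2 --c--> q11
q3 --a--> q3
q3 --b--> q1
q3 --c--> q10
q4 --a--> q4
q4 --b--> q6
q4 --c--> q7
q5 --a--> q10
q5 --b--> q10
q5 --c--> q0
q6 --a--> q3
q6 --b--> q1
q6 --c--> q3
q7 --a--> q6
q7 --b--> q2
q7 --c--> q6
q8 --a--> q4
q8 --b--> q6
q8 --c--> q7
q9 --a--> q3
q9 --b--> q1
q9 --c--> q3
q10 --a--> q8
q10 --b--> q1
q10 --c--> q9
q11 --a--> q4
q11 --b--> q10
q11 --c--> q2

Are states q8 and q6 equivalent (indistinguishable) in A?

No

States {q0,q5} cannot be reached from the start state, so discard them.
P0 = {q1,q2,q3,q4,q6,q8,q9,q10,q11} | {q7}.
Refine {q1,q2,q3,q4,q6,q8,q9,q10,q11} on symbol c: members go to different blocks, giving {q1,q2,q3,q6,q9,q10,q11} and {q4,q8}.
On input a, block {q1,q2,q3,q6,q9,q10,q11} splits into {q1,q2,q10,q11} and {q3,q6,q9}.
Split {q1,q2,q10,q11} by δ(·,c) → {q1,q10} and {q2,q11}.
Split {q3,q6,q9} by δ(·,c) → {q6,q9} and {q3}.
Stable partition: {q1,q10} | {q7} | {q4,q8} | {q6,q9} | {q2,q11} | {q3} — 6 equivalence classes.
q8 and q6 end up in different blocks, so they are distinguishable. For instance, the string 'c' is accepted from only q6.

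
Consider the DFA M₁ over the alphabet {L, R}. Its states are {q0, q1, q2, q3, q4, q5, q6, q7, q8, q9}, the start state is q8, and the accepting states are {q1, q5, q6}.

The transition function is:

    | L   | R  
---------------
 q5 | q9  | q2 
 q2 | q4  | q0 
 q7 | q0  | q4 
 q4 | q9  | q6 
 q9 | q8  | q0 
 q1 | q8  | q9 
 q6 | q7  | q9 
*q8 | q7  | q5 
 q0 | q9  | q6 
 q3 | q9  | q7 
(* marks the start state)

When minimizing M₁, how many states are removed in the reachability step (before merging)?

No path from q8 leads to q1, q3; the other 8 states are all reachable.

2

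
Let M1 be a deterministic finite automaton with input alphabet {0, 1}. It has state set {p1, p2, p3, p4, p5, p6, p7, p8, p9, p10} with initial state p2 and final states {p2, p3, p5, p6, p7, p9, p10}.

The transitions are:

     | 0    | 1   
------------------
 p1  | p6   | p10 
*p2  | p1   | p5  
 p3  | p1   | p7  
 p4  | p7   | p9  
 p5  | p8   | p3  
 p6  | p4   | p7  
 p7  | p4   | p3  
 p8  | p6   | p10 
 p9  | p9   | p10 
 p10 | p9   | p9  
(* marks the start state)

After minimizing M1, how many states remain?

3

All states are reachable from the start state.
P0 = {p2,p3,p5,p6,p7,p9,p10} | {p1,p4,p8}.
Refine {p2,p3,p5,p6,p7,p9,p10} on symbol 0: members go to different blocks, giving {p2,p3,p5,p6,p7} and {p9,p10}.
The partition is now stable with 3 blocks: {p2,p3,p5,p6,p7} | {p1,p4,p8} | {p9,p10}.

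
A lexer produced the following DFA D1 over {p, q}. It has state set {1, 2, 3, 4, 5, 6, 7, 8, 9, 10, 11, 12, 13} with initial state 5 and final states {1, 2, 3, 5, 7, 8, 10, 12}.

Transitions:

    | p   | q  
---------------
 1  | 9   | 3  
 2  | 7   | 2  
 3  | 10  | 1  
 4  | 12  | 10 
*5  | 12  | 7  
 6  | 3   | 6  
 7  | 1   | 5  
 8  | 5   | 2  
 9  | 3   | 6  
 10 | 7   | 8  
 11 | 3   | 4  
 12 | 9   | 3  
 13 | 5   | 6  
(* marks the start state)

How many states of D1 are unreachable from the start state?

3

No path from 5 leads to 4, 11, 13; the other 10 states are all reachable.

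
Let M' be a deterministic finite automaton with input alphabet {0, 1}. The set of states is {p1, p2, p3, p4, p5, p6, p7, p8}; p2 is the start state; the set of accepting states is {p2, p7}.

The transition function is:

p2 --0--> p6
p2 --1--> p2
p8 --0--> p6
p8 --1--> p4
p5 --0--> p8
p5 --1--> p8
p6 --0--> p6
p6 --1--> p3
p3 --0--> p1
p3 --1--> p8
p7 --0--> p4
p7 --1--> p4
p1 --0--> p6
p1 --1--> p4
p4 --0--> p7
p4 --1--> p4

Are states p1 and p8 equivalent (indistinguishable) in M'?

States {p5} cannot be reached from the start state, so discard them.
Initial partition by acceptance: {p2,p7} | {p1,p3,p4,p6,p8}.
On input 1, block {p2,p7} splits into {p2} and {p7}.
Split {p1,p3,p4,p6,p8} by δ(·,0) → {p1,p3,p6,p8} and {p4}.
Refine {p1,p3,p6,p8} on symbol 1: members go to different blocks, giving {p1,p8} and {p3,p6}.
On input 0, block {p3,p6} splits into {p3} and {p6}.
No further refinement is possible. Final partition (6 blocks): {p2} | {p1,p8} | {p7} | {p4} | {p3} | {p6}.
p1 and p8 lie in the same block of the stable partition, so they are equivalent — no string distinguishes them.

Yes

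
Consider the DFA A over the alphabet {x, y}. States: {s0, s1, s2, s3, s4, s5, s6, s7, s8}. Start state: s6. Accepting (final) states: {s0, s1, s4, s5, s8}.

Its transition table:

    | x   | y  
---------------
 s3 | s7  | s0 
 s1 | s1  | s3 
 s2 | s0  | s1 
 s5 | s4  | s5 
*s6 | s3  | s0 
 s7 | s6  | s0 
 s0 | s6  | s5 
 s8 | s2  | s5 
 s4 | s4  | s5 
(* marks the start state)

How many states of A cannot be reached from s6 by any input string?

3

Starting at s6 and following transitions, the reachable set is {s0, s3, s4, s5, s6, s7}. That leaves s1, s2, s8 unreachable — 3 in total.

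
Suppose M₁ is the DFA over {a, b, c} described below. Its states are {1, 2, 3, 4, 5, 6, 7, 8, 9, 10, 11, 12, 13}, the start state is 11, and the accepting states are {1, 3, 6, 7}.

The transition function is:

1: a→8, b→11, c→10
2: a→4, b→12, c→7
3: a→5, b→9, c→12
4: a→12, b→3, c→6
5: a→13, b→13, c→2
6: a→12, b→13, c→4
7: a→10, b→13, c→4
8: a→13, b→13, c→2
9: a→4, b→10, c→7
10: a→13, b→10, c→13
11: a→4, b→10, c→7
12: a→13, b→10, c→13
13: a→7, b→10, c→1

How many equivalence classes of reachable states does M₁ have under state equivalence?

7

All states are reachable from the start state.
Start with accepting vs non-accepting: {1,3,6,7} | {2,4,5,8,9,10,11,12,13}.
Refine {2,4,5,8,9,10,11,12,13} on symbol a: members go to different blocks, giving {2,4,5,8,9,10,11,12} and {13}.
On input b, block {1,3,6,7} splits into {1,3} and {6,7}.
On input a, block {2,4,5,8,9,10,11,12} splits into {2,4,9,11} and {5,8,10,12}.
On input a, block {2,4,9,11} splits into {2,9,11} and {4}.
Refine {5,8,10,12} on symbol b: members go to different blocks, giving {5,8} and {10,12}.
Stable partition: {1,3} | {2,9,11} | {13} | {6,7} | {5,8} | {4} | {10,12} — 7 equivalence classes.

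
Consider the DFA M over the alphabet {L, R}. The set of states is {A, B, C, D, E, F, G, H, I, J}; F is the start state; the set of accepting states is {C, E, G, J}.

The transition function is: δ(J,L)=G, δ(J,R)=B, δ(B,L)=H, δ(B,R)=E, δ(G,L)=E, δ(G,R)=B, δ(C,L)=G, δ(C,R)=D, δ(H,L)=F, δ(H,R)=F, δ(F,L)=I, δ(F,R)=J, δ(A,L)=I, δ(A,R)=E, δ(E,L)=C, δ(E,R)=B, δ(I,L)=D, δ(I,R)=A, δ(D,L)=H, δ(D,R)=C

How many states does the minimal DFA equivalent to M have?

Every state is reachable, so we keep all 10.
Initial partition by acceptance: {C,E,G,J} | {A,B,D,F,H,I}.
Refine {A,B,D,F,H,I} on symbol R: members go to different blocks, giving {A,B,D,F} and {H,I}.
No further refinement is possible. Final partition (3 blocks): {C,E,G,J} | {A,B,D,F} | {H,I}.

3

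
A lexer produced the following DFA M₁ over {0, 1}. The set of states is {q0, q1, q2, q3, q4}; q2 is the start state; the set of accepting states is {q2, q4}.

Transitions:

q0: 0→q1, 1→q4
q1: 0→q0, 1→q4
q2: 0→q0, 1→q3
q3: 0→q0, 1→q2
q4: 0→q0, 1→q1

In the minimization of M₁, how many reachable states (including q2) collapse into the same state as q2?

2

Every state is reachable, so we keep all 5.
Start with accepting vs non-accepting: {q2,q4} | {q0,q1,q3}.
The partition is now stable with 2 blocks: {q2,q4} | {q0,q1,q3}.
State q2 belongs to the block {q2,q4}, which has 2 states.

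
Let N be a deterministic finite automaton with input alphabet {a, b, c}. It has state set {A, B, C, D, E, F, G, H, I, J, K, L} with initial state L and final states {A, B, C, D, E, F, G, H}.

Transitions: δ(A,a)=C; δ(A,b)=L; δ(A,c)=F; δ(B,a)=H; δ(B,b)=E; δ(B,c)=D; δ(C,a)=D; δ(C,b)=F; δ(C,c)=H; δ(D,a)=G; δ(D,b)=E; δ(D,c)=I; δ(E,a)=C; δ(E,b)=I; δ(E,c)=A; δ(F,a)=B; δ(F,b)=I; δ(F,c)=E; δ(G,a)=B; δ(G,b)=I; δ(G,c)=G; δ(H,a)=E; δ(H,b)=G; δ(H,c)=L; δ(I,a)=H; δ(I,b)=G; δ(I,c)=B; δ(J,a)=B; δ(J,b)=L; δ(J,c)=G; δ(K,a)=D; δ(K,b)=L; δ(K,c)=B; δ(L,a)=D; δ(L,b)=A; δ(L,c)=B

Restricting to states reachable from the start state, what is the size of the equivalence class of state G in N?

Reachable states from the start: {A,B,C,D,E,F,G,H,I,L}. Unreachable: {J,K} — drop them.
P0 = {A,B,C,D,E,F,G,H} | {I,L}.
On input b, block {A,B,C,D,E,F,G,H} splits into {A,E,F,G} and {B,C,D,H}.
Refine {B,C,D,H} on symbol a: members go to different blocks, giving {B,C} and {D,H}.
Stable partition: {A,E,F,G} | {I,L} | {B,C} | {D,H} — 4 equivalence classes.
The equivalence class containing G is {A,E,F,G}, of size 4.

4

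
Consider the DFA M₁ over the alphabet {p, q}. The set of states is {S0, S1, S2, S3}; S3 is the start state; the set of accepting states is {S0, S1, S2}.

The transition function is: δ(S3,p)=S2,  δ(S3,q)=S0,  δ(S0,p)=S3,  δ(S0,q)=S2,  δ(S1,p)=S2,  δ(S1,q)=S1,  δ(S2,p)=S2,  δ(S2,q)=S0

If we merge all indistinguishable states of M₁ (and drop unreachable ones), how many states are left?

First remove the unreachable states {S1}; 3 states remain.
Start with accepting vs non-accepting: {S0,S2} | {S3}.
Split {S0,S2} by δ(·,p) → {S0} and {S2}.
Stable partition: {S0} | {S3} | {S2} — 3 equivalence classes.

3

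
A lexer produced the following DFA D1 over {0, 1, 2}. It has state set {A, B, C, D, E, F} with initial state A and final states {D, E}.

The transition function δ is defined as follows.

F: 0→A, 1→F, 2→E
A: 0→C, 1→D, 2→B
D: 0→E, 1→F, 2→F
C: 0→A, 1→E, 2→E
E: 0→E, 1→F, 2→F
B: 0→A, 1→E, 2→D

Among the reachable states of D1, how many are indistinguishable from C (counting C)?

2

Initial partition by acceptance: {D,E} | {A,B,C,F}.
On input 1, block {A,B,C,F} splits into {A,B,C} and {F}.
Refine {A,B,C} on symbol 2: members go to different blocks, giving {B,C} and {A}.
The partition is now stable with 4 blocks: {D,E} | {B,C} | {F} | {A}.
State C belongs to the block {B,C}, which has 2 states.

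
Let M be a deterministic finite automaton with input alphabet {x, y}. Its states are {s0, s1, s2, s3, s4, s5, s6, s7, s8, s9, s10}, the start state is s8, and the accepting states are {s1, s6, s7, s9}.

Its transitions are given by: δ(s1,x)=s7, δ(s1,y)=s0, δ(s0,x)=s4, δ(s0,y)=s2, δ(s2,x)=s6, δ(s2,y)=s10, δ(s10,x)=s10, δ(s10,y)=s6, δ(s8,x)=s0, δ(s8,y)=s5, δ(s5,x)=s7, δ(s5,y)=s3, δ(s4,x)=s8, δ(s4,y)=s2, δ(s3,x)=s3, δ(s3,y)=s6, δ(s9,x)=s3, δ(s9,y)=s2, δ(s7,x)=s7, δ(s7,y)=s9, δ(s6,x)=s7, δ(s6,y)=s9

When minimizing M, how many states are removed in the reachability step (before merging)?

1

No path from s8 leads to s1; the other 10 states are all reachable.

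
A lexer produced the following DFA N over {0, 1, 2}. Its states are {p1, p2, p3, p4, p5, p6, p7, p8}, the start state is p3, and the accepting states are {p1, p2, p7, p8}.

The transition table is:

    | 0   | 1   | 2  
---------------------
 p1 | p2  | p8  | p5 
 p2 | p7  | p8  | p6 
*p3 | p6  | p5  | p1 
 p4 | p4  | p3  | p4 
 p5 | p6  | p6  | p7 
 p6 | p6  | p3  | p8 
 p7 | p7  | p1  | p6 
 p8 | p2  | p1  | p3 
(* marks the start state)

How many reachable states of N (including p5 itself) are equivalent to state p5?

Reachable states from the start: {p1,p2,p3,p5,p6,p7,p8}. Unreachable: {p4} — drop them.
Start with accepting vs non-accepting: {p1,p2,p7,p8} | {p3,p5,p6}.
Stable partition: {p1,p2,p7,p8} | {p3,p5,p6} — 2 equivalence classes.
The equivalence class containing p5 is {p3,p5,p6}, of size 3.

3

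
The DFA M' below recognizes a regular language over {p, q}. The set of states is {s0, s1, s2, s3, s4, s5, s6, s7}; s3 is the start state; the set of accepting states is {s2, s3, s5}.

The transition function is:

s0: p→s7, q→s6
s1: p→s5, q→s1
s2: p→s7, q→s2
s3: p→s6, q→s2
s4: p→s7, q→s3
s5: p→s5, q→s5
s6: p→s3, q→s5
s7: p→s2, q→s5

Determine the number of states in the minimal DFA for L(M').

Reachable states from the start: {s2,s3,s5,s6,s7}. Unreachable: {s0,s1,s4} — drop them.
Start with accepting vs non-accepting: {s2,s3,s5} | {s6,s7}.
On input p, block {s2,s3,s5} splits into {s2,s3} and {s5}.
The partition is now stable with 3 blocks: {s2,s3} | {s6,s7} | {s5}.

3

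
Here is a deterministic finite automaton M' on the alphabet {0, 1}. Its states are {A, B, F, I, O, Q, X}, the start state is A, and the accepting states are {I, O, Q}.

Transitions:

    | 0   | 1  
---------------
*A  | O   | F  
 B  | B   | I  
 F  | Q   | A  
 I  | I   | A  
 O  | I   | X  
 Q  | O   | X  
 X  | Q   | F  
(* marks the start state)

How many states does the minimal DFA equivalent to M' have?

2

First remove the unreachable states {B}; 6 states remain.
Initial partition by acceptance: {I,O,Q} | {A,F,X}.
Stable partition: {I,O,Q} | {A,F,X} — 2 equivalence classes.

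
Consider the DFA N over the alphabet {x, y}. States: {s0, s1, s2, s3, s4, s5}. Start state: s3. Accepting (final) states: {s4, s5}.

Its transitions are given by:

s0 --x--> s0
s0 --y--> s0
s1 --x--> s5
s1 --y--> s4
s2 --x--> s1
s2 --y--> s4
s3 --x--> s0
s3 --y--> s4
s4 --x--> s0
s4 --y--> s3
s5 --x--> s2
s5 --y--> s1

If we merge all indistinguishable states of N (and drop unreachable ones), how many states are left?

First remove the unreachable states {s1,s2,s5}; 3 states remain.
Start with accepting vs non-accepting: {s4} | {s0,s3}.
Refine {s0,s3} on symbol y: members go to different blocks, giving {s0} and {s3}.
The partition is now stable with 3 blocks: {s4} | {s0} | {s3}.

3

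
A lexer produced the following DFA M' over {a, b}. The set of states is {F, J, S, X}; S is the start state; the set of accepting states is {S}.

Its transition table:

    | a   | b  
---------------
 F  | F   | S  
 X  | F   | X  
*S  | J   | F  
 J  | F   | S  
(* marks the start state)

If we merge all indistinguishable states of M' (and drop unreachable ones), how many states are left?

First remove the unreachable states {X}; 3 states remain.
Start with accepting vs non-accepting: {S} | {F,J}.
No further refinement is possible. Final partition (2 blocks): {S} | {F,J}.

2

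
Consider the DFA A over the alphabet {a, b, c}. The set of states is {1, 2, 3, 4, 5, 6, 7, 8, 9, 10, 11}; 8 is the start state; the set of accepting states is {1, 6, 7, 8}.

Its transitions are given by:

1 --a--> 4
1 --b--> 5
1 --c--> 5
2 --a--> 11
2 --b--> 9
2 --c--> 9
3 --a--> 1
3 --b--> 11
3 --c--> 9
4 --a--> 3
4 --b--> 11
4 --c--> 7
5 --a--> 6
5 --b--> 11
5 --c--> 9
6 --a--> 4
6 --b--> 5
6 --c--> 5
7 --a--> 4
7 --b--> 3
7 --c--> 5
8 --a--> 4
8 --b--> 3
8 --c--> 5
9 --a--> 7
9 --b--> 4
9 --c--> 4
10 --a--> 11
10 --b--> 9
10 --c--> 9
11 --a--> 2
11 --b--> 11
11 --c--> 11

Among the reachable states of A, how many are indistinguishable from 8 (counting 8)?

4

First remove the unreachable states {10}; 10 states remain.
Initial partition by acceptance: {1,6,7,8} | {2,3,4,5,9,11}.
Split {2,3,4,5,9,11} by δ(·,a) → {2,4,11} and {3,5,9}.
On input a, block {2,4,11} splits into {2,11} and {4}.
On input b, block {2,11} splits into {2} and {11}.
Split {3,5,9} by δ(·,b) → {3,5} and {9}.
Stable partition: {1,6,7,8} | {2} | {3,5} | {4} | {11} | {9} — 6 equivalence classes.
State 8 belongs to the block {1,6,7,8}, which has 4 states.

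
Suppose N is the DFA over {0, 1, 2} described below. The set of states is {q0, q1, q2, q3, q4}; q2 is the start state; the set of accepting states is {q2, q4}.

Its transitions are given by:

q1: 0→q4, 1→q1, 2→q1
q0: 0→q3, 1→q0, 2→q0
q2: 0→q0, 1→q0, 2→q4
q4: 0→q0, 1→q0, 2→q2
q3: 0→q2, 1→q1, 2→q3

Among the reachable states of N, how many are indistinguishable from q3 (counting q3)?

2

All states are reachable from the start state.
Start with accepting vs non-accepting: {q2,q4} | {q0,q1,q3}.
On input 0, block {q0,q1,q3} splits into {q1,q3} and {q0}.
Stable partition: {q2,q4} | {q1,q3} | {q0} — 3 equivalence classes.
The equivalence class containing q3 is {q1,q3}, of size 2.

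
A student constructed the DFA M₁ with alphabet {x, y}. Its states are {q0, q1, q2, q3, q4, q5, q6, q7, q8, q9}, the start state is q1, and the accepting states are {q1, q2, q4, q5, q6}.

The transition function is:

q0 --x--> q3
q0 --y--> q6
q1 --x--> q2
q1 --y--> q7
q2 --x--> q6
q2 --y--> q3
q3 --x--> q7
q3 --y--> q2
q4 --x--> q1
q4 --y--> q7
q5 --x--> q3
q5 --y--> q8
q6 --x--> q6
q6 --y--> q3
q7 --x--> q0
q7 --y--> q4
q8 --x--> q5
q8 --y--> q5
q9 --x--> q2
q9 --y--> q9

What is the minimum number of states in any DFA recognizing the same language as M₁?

2

States {q5,q8,q9} cannot be reached from the start state, so discard them.
Initial partition by acceptance: {q1,q2,q4,q6} | {q0,q3,q7}.
No further refinement is possible. Final partition (2 blocks): {q1,q2,q4,q6} | {q0,q3,q7}.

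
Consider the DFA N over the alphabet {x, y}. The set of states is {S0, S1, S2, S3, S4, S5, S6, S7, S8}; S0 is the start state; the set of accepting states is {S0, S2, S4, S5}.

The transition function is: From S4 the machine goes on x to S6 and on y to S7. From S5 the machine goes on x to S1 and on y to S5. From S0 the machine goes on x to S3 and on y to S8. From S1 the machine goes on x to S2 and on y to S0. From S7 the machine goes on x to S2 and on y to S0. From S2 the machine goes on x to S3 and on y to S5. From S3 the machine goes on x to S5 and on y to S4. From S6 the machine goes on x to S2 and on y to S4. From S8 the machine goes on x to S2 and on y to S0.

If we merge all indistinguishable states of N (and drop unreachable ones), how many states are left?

Every state is reachable, so we keep all 9.
Start with accepting vs non-accepting: {S0,S2,S4,S5} | {S1,S3,S6,S7,S8}.
Refine {S0,S2,S4,S5} on symbol y: members go to different blocks, giving {S0,S4} and {S2,S5}.
No further refinement is possible. Final partition (3 blocks): {S0,S4} | {S1,S3,S6,S7,S8} | {S2,S5}.

3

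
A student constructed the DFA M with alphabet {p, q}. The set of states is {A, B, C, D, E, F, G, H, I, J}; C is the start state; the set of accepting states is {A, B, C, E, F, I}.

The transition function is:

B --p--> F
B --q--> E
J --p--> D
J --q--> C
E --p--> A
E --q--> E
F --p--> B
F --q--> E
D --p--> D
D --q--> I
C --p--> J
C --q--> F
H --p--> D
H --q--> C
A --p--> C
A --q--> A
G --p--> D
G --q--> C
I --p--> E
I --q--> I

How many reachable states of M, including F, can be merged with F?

First remove the unreachable states {G,H}; 8 states remain.
Initial partition by acceptance: {A,B,C,E,F,I} | {D,J}.
On input p, block {A,B,C,E,F,I} splits into {A,B,E,F,I} and {C}.
On input p, block {A,B,E,F,I} splits into {B,E,F,I} and {A}.
Refine {B,E,F,I} on symbol p: members go to different blocks, giving {B,F,I} and {E}.
On input p, block {B,F,I} splits into {B,F} and {I}.
Refine {D,J} on symbol q: members go to different blocks, giving {D} and {J}.
No further refinement is possible. Final partition (7 blocks): {B,F} | {D} | {C} | {A} | {E} | {I} | {J}.
The equivalence class containing F is {B,F}, of size 2.

2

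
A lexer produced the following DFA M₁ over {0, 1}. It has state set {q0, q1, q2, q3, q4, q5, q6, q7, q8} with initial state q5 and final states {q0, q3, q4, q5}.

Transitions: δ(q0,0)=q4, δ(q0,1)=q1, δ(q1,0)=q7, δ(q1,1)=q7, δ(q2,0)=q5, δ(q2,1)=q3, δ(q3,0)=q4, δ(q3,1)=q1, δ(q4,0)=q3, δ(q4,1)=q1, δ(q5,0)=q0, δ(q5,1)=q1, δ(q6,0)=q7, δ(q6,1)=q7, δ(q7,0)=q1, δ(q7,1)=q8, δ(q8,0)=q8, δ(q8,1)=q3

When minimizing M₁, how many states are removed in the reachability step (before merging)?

2

Starting at q5 and following transitions, the reachable set is {q0, q1, q3, q4, q5, q7, q8}. That leaves q2, q6 unreachable — 2 in total.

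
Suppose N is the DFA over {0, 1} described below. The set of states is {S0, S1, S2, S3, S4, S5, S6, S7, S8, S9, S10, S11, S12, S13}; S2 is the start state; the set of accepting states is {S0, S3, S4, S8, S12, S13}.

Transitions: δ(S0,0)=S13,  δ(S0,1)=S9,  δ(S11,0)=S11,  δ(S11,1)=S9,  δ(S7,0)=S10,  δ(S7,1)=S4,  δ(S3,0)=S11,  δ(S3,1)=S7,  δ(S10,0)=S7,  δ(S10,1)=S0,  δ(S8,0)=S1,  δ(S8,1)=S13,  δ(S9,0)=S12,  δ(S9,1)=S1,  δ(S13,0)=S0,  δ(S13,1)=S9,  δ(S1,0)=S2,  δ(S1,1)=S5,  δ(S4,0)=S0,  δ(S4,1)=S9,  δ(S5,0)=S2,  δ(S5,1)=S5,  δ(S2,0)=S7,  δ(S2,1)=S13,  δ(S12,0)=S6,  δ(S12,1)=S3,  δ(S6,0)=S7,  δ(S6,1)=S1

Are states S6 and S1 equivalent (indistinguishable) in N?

Yes

Reachable states from the start: {S0,S1,S2,S3,S4,S5,S6,S7,S9,S10,S11,S12,S13}. Unreachable: {S8} — drop them.
Start with accepting vs non-accepting: {S0,S3,S4,S12,S13} | {S1,S2,S5,S6,S7,S9,S10,S11}.
On input 0, block {S0,S3,S4,S12,S13} splits into {S0,S4,S13} and {S3,S12}.
On input 0, block {S1,S2,S5,S6,S7,S9,S10,S11} splits into {S1,S2,S5,S6,S7,S10,S11} and {S9}.
Refine {S1,S2,S5,S6,S7,S10,S11} on symbol 1: members go to different blocks, giving {S1,S5,S6} and {S2,S7,S10} and {S11}.
On input 0, block {S3,S12} splits into {S3} and {S12}.
Stable partition: {S0,S4,S13} | {S1,S5,S6} | {S3} | {S9} | {S2,S7,S10} | {S11} | {S12} — 7 equivalence classes.
S6 and S1 lie in the same block of the stable partition, so they are equivalent — no string distinguishes them.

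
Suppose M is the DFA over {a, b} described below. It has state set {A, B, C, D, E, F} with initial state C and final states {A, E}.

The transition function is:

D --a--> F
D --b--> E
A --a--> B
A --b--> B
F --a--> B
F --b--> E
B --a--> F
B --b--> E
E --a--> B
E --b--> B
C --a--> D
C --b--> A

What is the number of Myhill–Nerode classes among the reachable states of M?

Start with accepting vs non-accepting: {A,E} | {B,C,D,F}.
The partition is now stable with 2 blocks: {A,E} | {B,C,D,F}.

2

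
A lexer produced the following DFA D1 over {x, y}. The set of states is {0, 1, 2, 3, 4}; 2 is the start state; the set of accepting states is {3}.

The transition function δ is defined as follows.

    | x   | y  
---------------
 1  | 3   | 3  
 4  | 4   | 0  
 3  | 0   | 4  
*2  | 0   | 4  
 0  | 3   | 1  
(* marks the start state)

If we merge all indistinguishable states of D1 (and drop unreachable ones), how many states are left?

5

Initial partition by acceptance: {3} | {0,1,2,4}.
Split {0,1,2,4} by δ(·,x) → {0,1} and {2,4}.
Refine {0,1} on symbol y: members go to different blocks, giving {0} and {1}.
On input x, block {2,4} splits into {2} and {4}.
The partition is now stable with 5 blocks: {3} | {0} | {2} | {1} | {4}.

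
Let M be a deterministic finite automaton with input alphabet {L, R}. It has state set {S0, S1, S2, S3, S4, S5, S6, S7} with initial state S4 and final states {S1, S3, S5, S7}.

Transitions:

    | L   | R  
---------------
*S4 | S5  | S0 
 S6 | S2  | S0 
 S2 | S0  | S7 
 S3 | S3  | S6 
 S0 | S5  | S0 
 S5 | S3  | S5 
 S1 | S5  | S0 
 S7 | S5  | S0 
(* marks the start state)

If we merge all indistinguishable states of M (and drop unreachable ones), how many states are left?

Reachable states from the start: {S0,S2,S3,S4,S5,S6,S7}. Unreachable: {S1} — drop them.
Initial partition by acceptance: {S3,S5,S7} | {S0,S2,S4,S6}.
Refine {S3,S5,S7} on symbol R: members go to different blocks, giving {S3,S7} and {S5}.
Split {S3,S7} by δ(·,L) → {S3} and {S7}.
Refine {S0,S2,S4,S6} on symbol L: members go to different blocks, giving {S0,S4} and {S2,S6}.
Refine {S2,S6} on symbol L: members go to different blocks, giving {S2} and {S6}.
The partition is now stable with 6 blocks: {S3} | {S0,S4} | {S5} | {S7} | {S2} | {S6}.

6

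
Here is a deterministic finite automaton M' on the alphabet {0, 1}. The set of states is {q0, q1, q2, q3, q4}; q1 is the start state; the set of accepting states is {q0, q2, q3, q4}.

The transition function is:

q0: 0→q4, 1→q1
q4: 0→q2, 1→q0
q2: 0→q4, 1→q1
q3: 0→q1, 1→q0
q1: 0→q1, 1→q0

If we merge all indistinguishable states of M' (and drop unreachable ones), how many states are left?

States {q3} cannot be reached from the start state, so discard them.
Start with accepting vs non-accepting: {q0,q2,q4} | {q1}.
On input 1, block {q0,q2,q4} splits into {q0,q2} and {q4}.
The partition is now stable with 3 blocks: {q0,q2} | {q1} | {q4}.

3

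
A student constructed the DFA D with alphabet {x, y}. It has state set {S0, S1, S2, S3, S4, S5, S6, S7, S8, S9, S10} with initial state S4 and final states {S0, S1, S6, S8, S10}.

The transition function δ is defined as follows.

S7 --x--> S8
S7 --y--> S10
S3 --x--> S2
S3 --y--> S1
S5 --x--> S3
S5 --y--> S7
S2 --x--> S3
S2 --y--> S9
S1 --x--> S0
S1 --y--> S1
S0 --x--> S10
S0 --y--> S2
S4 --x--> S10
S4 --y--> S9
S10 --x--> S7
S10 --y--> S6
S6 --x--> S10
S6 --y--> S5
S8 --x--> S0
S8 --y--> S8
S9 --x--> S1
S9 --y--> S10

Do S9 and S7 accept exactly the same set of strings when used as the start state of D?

Every state is reachable, so we keep all 11.
P0 = {S0,S1,S6,S8,S10} | {S2,S3,S4,S5,S7,S9}.
On input x, block {S0,S1,S6,S8,S10} splits into {S0,S1,S6,S8} and {S10}.
On input x, block {S0,S1,S6,S8} splits into {S0,S6} and {S1,S8}.
On input x, block {S2,S3,S4,S5,S7,S9} splits into {S2,S3,S5} and {S7,S9} and {S4}.
Split {S2,S3,S5} by δ(·,y) → {S2,S5} and {S3}.
No further refinement is possible. Final partition (7 blocks): {S0,S6} | {S2,S5} | {S10} | {S1,S8} | {S7,S9} | {S4} | {S3}.
S9 and S7 lie in the same block of the stable partition, so they are equivalent — no string distinguishes them.

Yes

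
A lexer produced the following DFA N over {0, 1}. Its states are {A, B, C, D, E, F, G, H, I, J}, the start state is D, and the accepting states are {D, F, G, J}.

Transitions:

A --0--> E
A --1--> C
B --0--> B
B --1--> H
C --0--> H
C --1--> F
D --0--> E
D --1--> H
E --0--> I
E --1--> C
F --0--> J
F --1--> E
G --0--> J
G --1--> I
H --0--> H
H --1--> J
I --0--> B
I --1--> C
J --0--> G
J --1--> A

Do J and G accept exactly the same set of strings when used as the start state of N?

Every state is reachable, so we keep all 10.
Start with accepting vs non-accepting: {D,F,G,J} | {A,B,C,E,H,I}.
On input 0, block {D,F,G,J} splits into {F,G,J} and {D}.
On input 1, block {A,B,C,E,H,I} splits into {A,B,E,I} and {C,H}.
Stable partition: {F,G,J} | {A,B,E,I} | {D} | {C,H} — 4 equivalence classes.
J and G lie in the same block of the stable partition, so they are equivalent — no string distinguishes them.

Yes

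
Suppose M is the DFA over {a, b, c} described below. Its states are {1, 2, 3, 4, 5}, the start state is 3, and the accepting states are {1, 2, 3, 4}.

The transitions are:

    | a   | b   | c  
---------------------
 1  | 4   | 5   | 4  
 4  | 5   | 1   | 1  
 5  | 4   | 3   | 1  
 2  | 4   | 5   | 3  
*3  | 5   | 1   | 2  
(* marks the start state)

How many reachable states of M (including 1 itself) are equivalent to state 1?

All states are reachable from the start state.
Initial partition by acceptance: {1,2,3,4} | {5}.
Split {1,2,3,4} by δ(·,a) → {1,2} and {3,4}.
The partition is now stable with 3 blocks: {1,2} | {5} | {3,4}.
State 1 belongs to the block {1,2}, which has 2 states.

2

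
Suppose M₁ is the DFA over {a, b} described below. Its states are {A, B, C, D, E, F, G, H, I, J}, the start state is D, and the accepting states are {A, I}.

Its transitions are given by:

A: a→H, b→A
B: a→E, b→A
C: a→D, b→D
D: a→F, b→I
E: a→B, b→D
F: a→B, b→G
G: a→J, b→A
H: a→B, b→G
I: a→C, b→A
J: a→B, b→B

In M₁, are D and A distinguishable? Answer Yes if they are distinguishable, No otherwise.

Yes

Start with accepting vs non-accepting: {A,I} | {B,C,D,E,F,G,H,J}.
Split {B,C,D,E,F,G,H,J} by δ(·,b) → {C,E,F,H,J} and {B,D,G}.
The partition is now stable with 3 blocks: {A,I} | {C,E,F,H,J} | {B,D,G}.
D and A end up in different blocks, so they are distinguishable. For instance, the string 'ε' is accepted from only A.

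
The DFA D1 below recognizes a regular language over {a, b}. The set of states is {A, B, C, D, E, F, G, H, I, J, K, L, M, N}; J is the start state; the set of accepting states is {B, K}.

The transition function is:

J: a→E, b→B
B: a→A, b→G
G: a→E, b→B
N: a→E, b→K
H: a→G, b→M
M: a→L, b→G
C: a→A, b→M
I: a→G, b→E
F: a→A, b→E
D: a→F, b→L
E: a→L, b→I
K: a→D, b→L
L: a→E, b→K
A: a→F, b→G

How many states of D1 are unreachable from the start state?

BFS from J reaches {A, B, D, E, F, G, I, J, K, L}; the 4 state(s) C, H, M, N are never visited.

4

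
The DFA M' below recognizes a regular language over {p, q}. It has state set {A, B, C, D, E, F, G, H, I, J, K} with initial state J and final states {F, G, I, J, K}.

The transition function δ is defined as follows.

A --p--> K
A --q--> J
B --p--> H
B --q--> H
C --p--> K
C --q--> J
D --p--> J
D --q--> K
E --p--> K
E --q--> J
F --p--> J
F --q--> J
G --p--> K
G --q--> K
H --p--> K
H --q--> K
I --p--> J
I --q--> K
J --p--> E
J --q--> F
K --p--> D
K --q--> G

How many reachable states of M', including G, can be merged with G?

2

First remove the unreachable states {A,B,C,H,I}; 6 states remain.
Initial partition by acceptance: {F,G,J,K} | {D,E}.
Split {F,G,J,K} by δ(·,p) → {F,G} and {J,K}.
Stable partition: {F,G} | {D,E} | {J,K} — 3 equivalence classes.
The equivalence class containing G is {F,G}, of size 2.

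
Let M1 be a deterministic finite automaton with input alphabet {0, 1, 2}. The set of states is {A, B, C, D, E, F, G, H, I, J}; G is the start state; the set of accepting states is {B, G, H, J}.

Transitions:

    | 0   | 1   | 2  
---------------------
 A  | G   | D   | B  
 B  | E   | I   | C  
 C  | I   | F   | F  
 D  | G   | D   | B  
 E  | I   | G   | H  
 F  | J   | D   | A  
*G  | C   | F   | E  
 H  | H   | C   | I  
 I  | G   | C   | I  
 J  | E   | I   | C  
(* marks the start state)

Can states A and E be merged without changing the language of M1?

All states are reachable from the start state.
P0 = {B,G,H,J} | {A,C,D,E,F,I}.
Split {B,G,H,J} by δ(·,0) → {B,G,J} and {H}.
On input 0, block {A,C,D,E,F,I} splits into {A,D,F,I} and {C,E}.
Split {A,D,F,I} by δ(·,1) → {A,D,F} and {I}.
Refine {B,G,J} on symbol 1: members go to different blocks, giving {B,J} and {G}.
On input 0, block {A,D,F} splits into {A,D} and {F}.
On input 1, block {C,E} splits into {C} and {E}.
Stable partition: {B,J} | {A,D} | {H} | {C} | {I} | {G} | {F} | {E} — 8 equivalence classes.
A and E end up in different blocks, so they are distinguishable. For instance, the string '0' is accepted from only A.

No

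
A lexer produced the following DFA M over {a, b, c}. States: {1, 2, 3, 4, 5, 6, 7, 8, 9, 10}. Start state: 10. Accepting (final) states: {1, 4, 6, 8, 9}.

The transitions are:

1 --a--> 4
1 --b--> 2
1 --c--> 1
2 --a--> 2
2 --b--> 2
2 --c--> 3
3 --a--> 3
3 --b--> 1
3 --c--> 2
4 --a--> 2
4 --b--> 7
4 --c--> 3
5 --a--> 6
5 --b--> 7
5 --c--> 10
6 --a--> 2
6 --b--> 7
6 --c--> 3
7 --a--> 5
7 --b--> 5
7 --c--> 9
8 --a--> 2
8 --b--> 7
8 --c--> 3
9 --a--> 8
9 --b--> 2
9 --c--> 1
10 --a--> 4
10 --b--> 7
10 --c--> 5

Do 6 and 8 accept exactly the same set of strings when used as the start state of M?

Initial partition by acceptance: {1,4,6,8,9} | {2,3,5,7,10}.
Refine {1,4,6,8,9} on symbol a: members go to different blocks, giving {4,6,8} and {1,9}.
Split {2,3,5,7,10} by δ(·,a) → {2,3,7} and {5,10}.
Refine {2,3,7} on symbol a: members go to different blocks, giving {2,3} and {7}.
Split {2,3} by δ(·,b) → {2} and {3}.
The partition is now stable with 6 blocks: {4,6,8} | {2} | {1,9} | {5,10} | {7} | {3}.
6 and 8 lie in the same block of the stable partition, so they are equivalent — no string distinguishes them.

Yes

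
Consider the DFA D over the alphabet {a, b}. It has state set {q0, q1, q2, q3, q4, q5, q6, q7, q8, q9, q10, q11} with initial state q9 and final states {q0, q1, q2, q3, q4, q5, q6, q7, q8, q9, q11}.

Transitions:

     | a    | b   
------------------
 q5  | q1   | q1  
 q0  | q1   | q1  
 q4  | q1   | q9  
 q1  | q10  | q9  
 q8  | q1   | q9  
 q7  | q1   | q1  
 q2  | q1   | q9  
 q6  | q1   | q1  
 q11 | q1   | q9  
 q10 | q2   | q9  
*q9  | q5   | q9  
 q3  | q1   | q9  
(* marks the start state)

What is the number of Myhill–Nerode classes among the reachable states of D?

5

First remove the unreachable states {q0,q3,q4,q6,q7,q8,q11}; 5 states remain.
P0 = {q1,q2,q5,q9} | {q10}.
On input a, block {q1,q2,q5,q9} splits into {q2,q5,q9} and {q1}.
Split {q2,q5,q9} by δ(·,a) → {q2,q5} and {q9}.
On input b, block {q2,q5} splits into {q2} and {q5}.
No further refinement is possible. Final partition (5 blocks): {q2} | {q10} | {q1} | {q9} | {q5}.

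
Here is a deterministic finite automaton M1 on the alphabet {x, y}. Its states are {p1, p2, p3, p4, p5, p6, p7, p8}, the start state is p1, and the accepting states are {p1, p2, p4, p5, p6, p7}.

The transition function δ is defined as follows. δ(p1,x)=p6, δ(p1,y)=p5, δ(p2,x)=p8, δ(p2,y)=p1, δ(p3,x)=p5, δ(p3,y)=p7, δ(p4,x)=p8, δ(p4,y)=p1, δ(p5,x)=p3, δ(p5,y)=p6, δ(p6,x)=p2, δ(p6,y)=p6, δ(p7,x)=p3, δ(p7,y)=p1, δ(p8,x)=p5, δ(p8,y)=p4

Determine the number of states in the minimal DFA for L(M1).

P0 = {p1,p2,p4,p5,p6,p7} | {p3,p8}.
Split {p1,p2,p4,p5,p6,p7} by δ(·,x) → {p2,p4,p5,p7} and {p1,p6}.
Refine {p1,p6} on symbol x: members go to different blocks, giving {p1} and {p6}.
Refine {p2,p4,p5,p7} on symbol y: members go to different blocks, giving {p2,p4,p7} and {p5}.
Stable partition: {p2,p4,p7} | {p3,p8} | {p1} | {p6} | {p5} — 5 equivalence classes.

5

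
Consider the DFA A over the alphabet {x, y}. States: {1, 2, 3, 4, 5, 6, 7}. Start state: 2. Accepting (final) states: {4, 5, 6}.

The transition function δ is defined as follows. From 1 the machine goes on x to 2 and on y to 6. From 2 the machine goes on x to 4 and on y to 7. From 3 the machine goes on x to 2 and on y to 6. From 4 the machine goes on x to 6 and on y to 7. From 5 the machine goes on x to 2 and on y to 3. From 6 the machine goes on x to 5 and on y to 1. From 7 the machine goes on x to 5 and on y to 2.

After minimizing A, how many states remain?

6

Every state is reachable, so we keep all 7.
P0 = {4,5,6} | {1,2,3,7}.
Refine {4,5,6} on symbol x: members go to different blocks, giving {4,6} and {5}.
Split {4,6} by δ(·,x) → {4} and {6}.
Split {1,2,3,7} by δ(·,x) → {1,3} and {2} and {7}.
No further refinement is possible. Final partition (6 blocks): {4} | {1,3} | {5} | {6} | {2} | {7}.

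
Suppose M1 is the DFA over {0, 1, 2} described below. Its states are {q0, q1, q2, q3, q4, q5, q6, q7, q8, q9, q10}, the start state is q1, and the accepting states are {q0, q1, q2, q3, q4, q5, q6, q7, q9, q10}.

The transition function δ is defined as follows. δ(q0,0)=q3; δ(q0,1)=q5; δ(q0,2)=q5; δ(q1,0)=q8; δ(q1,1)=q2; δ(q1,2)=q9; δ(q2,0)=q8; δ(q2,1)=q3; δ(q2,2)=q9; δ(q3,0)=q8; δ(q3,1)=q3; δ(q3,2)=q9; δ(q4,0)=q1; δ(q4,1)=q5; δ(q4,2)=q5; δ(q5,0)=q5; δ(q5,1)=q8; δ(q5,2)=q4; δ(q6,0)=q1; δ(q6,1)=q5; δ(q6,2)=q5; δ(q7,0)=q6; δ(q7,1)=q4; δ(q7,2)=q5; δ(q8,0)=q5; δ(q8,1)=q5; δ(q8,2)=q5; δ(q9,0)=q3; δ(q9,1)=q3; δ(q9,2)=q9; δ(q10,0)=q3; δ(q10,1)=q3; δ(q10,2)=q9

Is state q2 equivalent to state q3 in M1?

First remove the unreachable states {q0,q6,q7,q10}; 7 states remain.
Initial partition by acceptance: {q1,q2,q3,q4,q5,q9} | {q8}.
Refine {q1,q2,q3,q4,q5,q9} on symbol 0: members go to different blocks, giving {q1,q2,q3} and {q4,q5,q9}.
Split {q4,q5,q9} by δ(·,0) → {q4,q9} and {q5}.
On input 1, block {q4,q9} splits into {q4} and {q9}.
No further refinement is possible. Final partition (5 blocks): {q1,q2,q3} | {q8} | {q4} | {q5} | {q9}.
q2 and q3 lie in the same block of the stable partition, so they are equivalent — no string distinguishes them.

Yes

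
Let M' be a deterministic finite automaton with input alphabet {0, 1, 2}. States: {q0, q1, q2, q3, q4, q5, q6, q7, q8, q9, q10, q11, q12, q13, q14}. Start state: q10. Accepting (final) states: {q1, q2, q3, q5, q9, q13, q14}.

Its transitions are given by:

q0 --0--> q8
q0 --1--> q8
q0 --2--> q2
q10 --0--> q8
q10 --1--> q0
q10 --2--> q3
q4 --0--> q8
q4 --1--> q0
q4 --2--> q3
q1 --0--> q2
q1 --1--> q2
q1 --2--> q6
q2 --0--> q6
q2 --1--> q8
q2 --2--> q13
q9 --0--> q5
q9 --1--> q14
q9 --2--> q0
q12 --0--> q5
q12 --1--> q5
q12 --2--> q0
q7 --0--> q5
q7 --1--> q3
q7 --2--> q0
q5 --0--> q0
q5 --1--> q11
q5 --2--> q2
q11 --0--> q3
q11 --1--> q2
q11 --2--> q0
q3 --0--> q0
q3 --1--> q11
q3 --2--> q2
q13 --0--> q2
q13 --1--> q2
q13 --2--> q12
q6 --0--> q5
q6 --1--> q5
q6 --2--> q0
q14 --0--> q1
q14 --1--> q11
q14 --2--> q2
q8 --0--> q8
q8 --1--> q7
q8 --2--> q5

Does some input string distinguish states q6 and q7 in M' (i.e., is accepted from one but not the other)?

No

States {q1,q4,q9,q14} cannot be reached from the start state, so discard them.
P0 = {q2,q3,q5,q13} | {q0,q6,q7,q8,q10,q11,q12}.
Refine {q2,q3,q5,q13} on symbol 0: members go to different blocks, giving {q2,q3,q5} and {q13}.
Refine {q2,q3,q5} on symbol 2: members go to different blocks, giving {q3,q5} and {q2}.
Refine {q0,q6,q7,q8,q10,q11,q12} on symbol 0: members go to different blocks, giving {q6,q7,q11,q12} and {q0,q8,q10}.
Split {q6,q7,q11,q12} by δ(·,1) → {q6,q7,q12} and {q11}.
Split {q0,q8,q10} by δ(·,1) → {q0,q10} and {q8}.
On input 1, block {q0,q10} splits into {q0} and {q10}.
The partition is now stable with 8 blocks: {q3,q5} | {q6,q7,q12} | {q13} | {q2} | {q0} | {q11} | {q8} | {q10}.
q6 and q7 lie in the same block of the stable partition, so they are equivalent — no string distinguishes them.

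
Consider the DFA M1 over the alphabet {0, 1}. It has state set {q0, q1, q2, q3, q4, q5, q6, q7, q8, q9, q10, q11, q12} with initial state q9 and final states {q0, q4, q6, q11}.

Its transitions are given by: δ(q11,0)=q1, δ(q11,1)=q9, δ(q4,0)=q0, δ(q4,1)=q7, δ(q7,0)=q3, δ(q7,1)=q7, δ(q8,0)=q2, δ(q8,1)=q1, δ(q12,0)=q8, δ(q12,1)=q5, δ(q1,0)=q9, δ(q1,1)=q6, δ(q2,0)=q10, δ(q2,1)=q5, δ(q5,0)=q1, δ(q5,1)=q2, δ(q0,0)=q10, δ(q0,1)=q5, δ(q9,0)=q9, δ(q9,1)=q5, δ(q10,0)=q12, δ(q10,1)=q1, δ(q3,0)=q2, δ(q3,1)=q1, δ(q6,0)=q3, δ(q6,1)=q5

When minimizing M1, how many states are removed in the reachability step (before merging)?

4

Starting at q9 and following transitions, the reachable set is {q1, q2, q3, q5, q6, q8, q9, q10, q12}. That leaves q0, q4, q7, q11 unreachable — 4 in total.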